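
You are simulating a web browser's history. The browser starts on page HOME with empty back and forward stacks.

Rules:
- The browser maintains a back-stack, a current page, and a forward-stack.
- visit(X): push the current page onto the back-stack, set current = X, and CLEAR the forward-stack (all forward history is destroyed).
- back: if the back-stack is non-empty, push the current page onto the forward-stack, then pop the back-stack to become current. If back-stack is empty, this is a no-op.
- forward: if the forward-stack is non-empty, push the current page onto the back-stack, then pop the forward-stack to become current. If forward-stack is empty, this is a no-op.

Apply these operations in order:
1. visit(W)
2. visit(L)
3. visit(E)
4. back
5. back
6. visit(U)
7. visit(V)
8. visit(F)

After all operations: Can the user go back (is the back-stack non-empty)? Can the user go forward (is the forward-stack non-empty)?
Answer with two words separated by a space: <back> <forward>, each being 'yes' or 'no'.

After 1 (visit(W)): cur=W back=1 fwd=0
After 2 (visit(L)): cur=L back=2 fwd=0
After 3 (visit(E)): cur=E back=3 fwd=0
After 4 (back): cur=L back=2 fwd=1
After 5 (back): cur=W back=1 fwd=2
After 6 (visit(U)): cur=U back=2 fwd=0
After 7 (visit(V)): cur=V back=3 fwd=0
After 8 (visit(F)): cur=F back=4 fwd=0

Answer: yes no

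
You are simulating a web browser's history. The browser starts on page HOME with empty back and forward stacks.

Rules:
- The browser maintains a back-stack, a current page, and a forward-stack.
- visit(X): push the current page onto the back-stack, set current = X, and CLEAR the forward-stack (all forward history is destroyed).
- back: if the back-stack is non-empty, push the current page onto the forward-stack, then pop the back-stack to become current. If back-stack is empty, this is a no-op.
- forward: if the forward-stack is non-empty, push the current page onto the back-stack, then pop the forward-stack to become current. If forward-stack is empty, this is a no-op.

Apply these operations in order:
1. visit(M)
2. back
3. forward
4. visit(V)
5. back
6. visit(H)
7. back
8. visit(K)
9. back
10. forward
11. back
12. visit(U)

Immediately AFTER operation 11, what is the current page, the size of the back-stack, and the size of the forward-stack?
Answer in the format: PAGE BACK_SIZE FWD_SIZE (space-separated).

After 1 (visit(M)): cur=M back=1 fwd=0
After 2 (back): cur=HOME back=0 fwd=1
After 3 (forward): cur=M back=1 fwd=0
After 4 (visit(V)): cur=V back=2 fwd=0
After 5 (back): cur=M back=1 fwd=1
After 6 (visit(H)): cur=H back=2 fwd=0
After 7 (back): cur=M back=1 fwd=1
After 8 (visit(K)): cur=K back=2 fwd=0
After 9 (back): cur=M back=1 fwd=1
After 10 (forward): cur=K back=2 fwd=0
After 11 (back): cur=M back=1 fwd=1

M 1 1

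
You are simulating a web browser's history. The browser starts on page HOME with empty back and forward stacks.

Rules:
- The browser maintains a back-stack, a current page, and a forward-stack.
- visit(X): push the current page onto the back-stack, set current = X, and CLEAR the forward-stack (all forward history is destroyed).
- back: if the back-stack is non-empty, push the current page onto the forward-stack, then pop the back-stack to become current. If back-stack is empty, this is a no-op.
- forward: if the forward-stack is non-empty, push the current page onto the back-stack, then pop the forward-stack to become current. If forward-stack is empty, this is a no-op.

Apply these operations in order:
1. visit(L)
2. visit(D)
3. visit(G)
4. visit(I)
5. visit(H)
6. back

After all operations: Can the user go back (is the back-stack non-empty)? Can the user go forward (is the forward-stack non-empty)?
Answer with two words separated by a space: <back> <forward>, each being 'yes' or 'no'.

Answer: yes yes

Derivation:
After 1 (visit(L)): cur=L back=1 fwd=0
After 2 (visit(D)): cur=D back=2 fwd=0
After 3 (visit(G)): cur=G back=3 fwd=0
After 4 (visit(I)): cur=I back=4 fwd=0
After 5 (visit(H)): cur=H back=5 fwd=0
After 6 (back): cur=I back=4 fwd=1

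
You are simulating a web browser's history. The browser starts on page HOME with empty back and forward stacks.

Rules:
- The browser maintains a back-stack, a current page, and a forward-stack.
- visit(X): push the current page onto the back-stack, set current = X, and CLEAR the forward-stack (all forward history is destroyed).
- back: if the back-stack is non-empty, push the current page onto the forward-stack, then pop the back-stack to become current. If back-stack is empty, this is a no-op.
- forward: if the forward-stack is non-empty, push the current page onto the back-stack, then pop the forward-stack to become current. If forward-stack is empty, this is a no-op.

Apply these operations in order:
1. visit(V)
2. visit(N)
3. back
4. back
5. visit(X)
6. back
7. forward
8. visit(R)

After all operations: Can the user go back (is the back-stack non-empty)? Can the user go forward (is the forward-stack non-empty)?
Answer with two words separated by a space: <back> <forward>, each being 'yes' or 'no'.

After 1 (visit(V)): cur=V back=1 fwd=0
After 2 (visit(N)): cur=N back=2 fwd=0
After 3 (back): cur=V back=1 fwd=1
After 4 (back): cur=HOME back=0 fwd=2
After 5 (visit(X)): cur=X back=1 fwd=0
After 6 (back): cur=HOME back=0 fwd=1
After 7 (forward): cur=X back=1 fwd=0
After 8 (visit(R)): cur=R back=2 fwd=0

Answer: yes no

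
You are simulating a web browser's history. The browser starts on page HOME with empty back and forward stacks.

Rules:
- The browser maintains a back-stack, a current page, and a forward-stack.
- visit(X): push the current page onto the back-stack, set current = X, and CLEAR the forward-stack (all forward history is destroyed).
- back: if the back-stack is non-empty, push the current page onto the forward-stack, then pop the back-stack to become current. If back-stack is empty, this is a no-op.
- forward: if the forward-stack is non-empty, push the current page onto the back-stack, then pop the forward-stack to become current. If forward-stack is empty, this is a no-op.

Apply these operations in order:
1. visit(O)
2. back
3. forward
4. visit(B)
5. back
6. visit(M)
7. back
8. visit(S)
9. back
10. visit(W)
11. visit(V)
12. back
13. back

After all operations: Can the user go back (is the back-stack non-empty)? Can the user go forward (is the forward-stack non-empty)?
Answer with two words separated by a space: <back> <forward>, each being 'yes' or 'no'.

Answer: yes yes

Derivation:
After 1 (visit(O)): cur=O back=1 fwd=0
After 2 (back): cur=HOME back=0 fwd=1
After 3 (forward): cur=O back=1 fwd=0
After 4 (visit(B)): cur=B back=2 fwd=0
After 5 (back): cur=O back=1 fwd=1
After 6 (visit(M)): cur=M back=2 fwd=0
After 7 (back): cur=O back=1 fwd=1
After 8 (visit(S)): cur=S back=2 fwd=0
After 9 (back): cur=O back=1 fwd=1
After 10 (visit(W)): cur=W back=2 fwd=0
After 11 (visit(V)): cur=V back=3 fwd=0
After 12 (back): cur=W back=2 fwd=1
After 13 (back): cur=O back=1 fwd=2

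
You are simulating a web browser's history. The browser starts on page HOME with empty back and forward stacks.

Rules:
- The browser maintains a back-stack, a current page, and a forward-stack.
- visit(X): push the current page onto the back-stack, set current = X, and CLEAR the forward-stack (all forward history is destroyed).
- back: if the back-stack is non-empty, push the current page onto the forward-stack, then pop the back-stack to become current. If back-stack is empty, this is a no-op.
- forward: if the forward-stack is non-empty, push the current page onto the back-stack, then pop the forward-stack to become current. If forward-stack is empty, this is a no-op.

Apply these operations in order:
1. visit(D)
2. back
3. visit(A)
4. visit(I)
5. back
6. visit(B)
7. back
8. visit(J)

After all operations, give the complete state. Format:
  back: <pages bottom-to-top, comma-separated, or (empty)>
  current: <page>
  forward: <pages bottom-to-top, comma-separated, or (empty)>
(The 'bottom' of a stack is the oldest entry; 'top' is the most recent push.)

Answer: back: HOME,A
current: J
forward: (empty)

Derivation:
After 1 (visit(D)): cur=D back=1 fwd=0
After 2 (back): cur=HOME back=0 fwd=1
After 3 (visit(A)): cur=A back=1 fwd=0
After 4 (visit(I)): cur=I back=2 fwd=0
After 5 (back): cur=A back=1 fwd=1
After 6 (visit(B)): cur=B back=2 fwd=0
After 7 (back): cur=A back=1 fwd=1
After 8 (visit(J)): cur=J back=2 fwd=0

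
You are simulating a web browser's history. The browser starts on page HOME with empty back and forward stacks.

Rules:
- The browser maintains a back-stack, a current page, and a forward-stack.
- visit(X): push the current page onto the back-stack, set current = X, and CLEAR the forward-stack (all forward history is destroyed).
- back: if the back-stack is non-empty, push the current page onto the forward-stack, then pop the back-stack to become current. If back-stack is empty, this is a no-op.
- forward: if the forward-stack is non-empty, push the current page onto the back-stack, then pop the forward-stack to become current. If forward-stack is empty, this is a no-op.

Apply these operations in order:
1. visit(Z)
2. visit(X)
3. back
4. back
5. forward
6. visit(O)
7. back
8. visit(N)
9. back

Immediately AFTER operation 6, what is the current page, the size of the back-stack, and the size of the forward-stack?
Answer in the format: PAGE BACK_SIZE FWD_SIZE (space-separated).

After 1 (visit(Z)): cur=Z back=1 fwd=0
After 2 (visit(X)): cur=X back=2 fwd=0
After 3 (back): cur=Z back=1 fwd=1
After 4 (back): cur=HOME back=0 fwd=2
After 5 (forward): cur=Z back=1 fwd=1
After 6 (visit(O)): cur=O back=2 fwd=0

O 2 0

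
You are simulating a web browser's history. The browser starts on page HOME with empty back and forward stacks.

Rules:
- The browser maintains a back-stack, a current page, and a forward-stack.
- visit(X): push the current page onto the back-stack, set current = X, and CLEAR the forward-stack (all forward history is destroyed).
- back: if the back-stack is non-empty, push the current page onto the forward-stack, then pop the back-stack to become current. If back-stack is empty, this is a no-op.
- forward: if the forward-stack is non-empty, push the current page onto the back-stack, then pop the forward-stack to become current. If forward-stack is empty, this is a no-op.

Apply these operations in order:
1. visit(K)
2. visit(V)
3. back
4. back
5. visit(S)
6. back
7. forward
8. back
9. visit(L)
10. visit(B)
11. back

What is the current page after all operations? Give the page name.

Answer: L

Derivation:
After 1 (visit(K)): cur=K back=1 fwd=0
After 2 (visit(V)): cur=V back=2 fwd=0
After 3 (back): cur=K back=1 fwd=1
After 4 (back): cur=HOME back=0 fwd=2
After 5 (visit(S)): cur=S back=1 fwd=0
After 6 (back): cur=HOME back=0 fwd=1
After 7 (forward): cur=S back=1 fwd=0
After 8 (back): cur=HOME back=0 fwd=1
After 9 (visit(L)): cur=L back=1 fwd=0
After 10 (visit(B)): cur=B back=2 fwd=0
After 11 (back): cur=L back=1 fwd=1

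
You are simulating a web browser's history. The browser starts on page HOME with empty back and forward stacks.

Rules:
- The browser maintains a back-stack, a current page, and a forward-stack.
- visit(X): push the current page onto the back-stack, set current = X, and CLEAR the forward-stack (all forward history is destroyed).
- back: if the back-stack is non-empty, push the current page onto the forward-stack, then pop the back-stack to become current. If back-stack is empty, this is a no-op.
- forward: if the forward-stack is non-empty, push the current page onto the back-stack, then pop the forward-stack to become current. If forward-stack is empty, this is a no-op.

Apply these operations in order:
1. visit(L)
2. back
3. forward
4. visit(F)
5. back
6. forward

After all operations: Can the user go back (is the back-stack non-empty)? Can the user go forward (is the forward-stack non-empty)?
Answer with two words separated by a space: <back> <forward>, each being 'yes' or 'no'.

Answer: yes no

Derivation:
After 1 (visit(L)): cur=L back=1 fwd=0
After 2 (back): cur=HOME back=0 fwd=1
After 3 (forward): cur=L back=1 fwd=0
After 4 (visit(F)): cur=F back=2 fwd=0
After 5 (back): cur=L back=1 fwd=1
After 6 (forward): cur=F back=2 fwd=0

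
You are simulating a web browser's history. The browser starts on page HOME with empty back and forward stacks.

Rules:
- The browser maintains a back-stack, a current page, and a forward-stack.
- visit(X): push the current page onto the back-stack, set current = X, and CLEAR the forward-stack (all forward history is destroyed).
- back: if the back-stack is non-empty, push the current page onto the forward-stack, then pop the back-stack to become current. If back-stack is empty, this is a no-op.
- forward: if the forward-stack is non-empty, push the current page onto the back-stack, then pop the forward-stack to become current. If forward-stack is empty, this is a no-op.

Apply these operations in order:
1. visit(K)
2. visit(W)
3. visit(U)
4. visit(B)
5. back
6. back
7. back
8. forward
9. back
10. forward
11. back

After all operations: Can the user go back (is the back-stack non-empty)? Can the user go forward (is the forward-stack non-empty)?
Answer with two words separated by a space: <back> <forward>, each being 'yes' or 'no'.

Answer: yes yes

Derivation:
After 1 (visit(K)): cur=K back=1 fwd=0
After 2 (visit(W)): cur=W back=2 fwd=0
After 3 (visit(U)): cur=U back=3 fwd=0
After 4 (visit(B)): cur=B back=4 fwd=0
After 5 (back): cur=U back=3 fwd=1
After 6 (back): cur=W back=2 fwd=2
After 7 (back): cur=K back=1 fwd=3
After 8 (forward): cur=W back=2 fwd=2
After 9 (back): cur=K back=1 fwd=3
After 10 (forward): cur=W back=2 fwd=2
After 11 (back): cur=K back=1 fwd=3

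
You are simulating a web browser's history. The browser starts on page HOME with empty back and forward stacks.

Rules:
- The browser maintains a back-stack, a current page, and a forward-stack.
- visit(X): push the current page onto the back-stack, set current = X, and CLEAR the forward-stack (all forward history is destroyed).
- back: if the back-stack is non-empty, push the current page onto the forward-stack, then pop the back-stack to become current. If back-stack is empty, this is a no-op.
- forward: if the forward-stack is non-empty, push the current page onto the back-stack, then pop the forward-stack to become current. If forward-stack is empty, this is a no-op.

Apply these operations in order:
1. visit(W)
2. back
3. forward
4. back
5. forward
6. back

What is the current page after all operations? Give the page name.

After 1 (visit(W)): cur=W back=1 fwd=0
After 2 (back): cur=HOME back=0 fwd=1
After 3 (forward): cur=W back=1 fwd=0
After 4 (back): cur=HOME back=0 fwd=1
After 5 (forward): cur=W back=1 fwd=0
After 6 (back): cur=HOME back=0 fwd=1

Answer: HOME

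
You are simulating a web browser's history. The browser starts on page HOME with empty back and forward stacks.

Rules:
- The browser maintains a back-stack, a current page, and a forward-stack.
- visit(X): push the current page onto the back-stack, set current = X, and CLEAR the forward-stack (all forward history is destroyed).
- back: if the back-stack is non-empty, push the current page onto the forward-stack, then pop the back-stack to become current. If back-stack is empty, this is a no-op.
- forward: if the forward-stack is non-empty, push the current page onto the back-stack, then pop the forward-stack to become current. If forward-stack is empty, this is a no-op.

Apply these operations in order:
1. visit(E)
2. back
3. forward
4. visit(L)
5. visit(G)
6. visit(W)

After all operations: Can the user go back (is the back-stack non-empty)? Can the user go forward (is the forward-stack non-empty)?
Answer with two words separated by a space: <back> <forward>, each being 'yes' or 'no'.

Answer: yes no

Derivation:
After 1 (visit(E)): cur=E back=1 fwd=0
After 2 (back): cur=HOME back=0 fwd=1
After 3 (forward): cur=E back=1 fwd=0
After 4 (visit(L)): cur=L back=2 fwd=0
After 5 (visit(G)): cur=G back=3 fwd=0
After 6 (visit(W)): cur=W back=4 fwd=0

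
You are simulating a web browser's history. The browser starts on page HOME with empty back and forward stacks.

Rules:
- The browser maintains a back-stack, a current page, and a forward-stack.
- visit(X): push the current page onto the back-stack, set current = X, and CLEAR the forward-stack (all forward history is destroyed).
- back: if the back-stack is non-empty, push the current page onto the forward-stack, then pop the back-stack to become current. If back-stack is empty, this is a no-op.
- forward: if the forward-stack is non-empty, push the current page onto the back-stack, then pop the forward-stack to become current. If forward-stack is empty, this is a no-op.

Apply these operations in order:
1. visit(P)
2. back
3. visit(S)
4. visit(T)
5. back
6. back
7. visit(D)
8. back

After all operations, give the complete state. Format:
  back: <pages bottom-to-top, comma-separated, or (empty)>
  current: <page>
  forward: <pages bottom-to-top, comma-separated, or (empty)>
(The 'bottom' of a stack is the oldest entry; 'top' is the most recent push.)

After 1 (visit(P)): cur=P back=1 fwd=0
After 2 (back): cur=HOME back=0 fwd=1
After 3 (visit(S)): cur=S back=1 fwd=0
After 4 (visit(T)): cur=T back=2 fwd=0
After 5 (back): cur=S back=1 fwd=1
After 6 (back): cur=HOME back=0 fwd=2
After 7 (visit(D)): cur=D back=1 fwd=0
After 8 (back): cur=HOME back=0 fwd=1

Answer: back: (empty)
current: HOME
forward: D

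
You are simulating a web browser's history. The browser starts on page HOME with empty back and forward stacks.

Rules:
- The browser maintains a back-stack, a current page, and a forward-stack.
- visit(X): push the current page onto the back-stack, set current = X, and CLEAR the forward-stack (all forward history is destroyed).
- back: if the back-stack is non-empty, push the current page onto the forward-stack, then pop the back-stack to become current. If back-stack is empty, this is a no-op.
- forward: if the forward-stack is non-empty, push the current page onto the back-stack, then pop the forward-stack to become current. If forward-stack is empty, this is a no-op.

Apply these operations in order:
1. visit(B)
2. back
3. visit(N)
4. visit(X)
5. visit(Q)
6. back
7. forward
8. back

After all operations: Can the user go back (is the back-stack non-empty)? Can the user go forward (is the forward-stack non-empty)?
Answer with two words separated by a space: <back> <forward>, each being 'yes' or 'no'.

Answer: yes yes

Derivation:
After 1 (visit(B)): cur=B back=1 fwd=0
After 2 (back): cur=HOME back=0 fwd=1
After 3 (visit(N)): cur=N back=1 fwd=0
After 4 (visit(X)): cur=X back=2 fwd=0
After 5 (visit(Q)): cur=Q back=3 fwd=0
After 6 (back): cur=X back=2 fwd=1
After 7 (forward): cur=Q back=3 fwd=0
After 8 (back): cur=X back=2 fwd=1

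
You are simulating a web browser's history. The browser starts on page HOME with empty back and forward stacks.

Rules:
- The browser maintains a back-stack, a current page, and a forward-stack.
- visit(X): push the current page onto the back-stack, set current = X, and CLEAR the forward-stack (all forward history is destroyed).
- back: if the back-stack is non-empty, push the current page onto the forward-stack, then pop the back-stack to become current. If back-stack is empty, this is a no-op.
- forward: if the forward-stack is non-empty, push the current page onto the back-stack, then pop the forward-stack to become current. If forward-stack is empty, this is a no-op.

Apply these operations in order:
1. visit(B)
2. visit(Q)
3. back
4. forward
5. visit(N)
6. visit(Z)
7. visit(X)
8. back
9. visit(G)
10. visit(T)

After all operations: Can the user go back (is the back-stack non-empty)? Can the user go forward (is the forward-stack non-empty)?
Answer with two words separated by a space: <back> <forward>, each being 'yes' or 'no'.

After 1 (visit(B)): cur=B back=1 fwd=0
After 2 (visit(Q)): cur=Q back=2 fwd=0
After 3 (back): cur=B back=1 fwd=1
After 4 (forward): cur=Q back=2 fwd=0
After 5 (visit(N)): cur=N back=3 fwd=0
After 6 (visit(Z)): cur=Z back=4 fwd=0
After 7 (visit(X)): cur=X back=5 fwd=0
After 8 (back): cur=Z back=4 fwd=1
After 9 (visit(G)): cur=G back=5 fwd=0
After 10 (visit(T)): cur=T back=6 fwd=0

Answer: yes no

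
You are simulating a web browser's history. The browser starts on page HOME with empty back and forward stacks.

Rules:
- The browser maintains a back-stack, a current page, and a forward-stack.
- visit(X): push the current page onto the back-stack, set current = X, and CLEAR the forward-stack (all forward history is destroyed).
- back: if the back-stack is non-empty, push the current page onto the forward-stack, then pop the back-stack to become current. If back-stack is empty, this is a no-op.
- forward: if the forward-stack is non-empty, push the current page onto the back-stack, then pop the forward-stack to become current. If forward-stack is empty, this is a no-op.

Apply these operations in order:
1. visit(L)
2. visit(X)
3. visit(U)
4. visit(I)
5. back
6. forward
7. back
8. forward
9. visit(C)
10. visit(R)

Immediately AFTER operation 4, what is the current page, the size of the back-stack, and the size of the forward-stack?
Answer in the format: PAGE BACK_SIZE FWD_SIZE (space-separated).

After 1 (visit(L)): cur=L back=1 fwd=0
After 2 (visit(X)): cur=X back=2 fwd=0
After 3 (visit(U)): cur=U back=3 fwd=0
After 4 (visit(I)): cur=I back=4 fwd=0

I 4 0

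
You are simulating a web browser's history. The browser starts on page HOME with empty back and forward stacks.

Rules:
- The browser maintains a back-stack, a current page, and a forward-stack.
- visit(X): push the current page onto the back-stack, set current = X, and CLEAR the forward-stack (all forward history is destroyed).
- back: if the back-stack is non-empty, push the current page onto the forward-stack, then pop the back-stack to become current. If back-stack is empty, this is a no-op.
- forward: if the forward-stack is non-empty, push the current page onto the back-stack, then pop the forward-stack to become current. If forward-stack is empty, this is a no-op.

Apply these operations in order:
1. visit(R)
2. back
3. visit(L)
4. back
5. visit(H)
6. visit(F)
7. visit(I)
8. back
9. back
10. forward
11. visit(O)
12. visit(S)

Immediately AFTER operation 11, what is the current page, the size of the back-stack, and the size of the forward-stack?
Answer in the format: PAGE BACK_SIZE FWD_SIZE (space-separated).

After 1 (visit(R)): cur=R back=1 fwd=0
After 2 (back): cur=HOME back=0 fwd=1
After 3 (visit(L)): cur=L back=1 fwd=0
After 4 (back): cur=HOME back=0 fwd=1
After 5 (visit(H)): cur=H back=1 fwd=0
After 6 (visit(F)): cur=F back=2 fwd=0
After 7 (visit(I)): cur=I back=3 fwd=0
After 8 (back): cur=F back=2 fwd=1
After 9 (back): cur=H back=1 fwd=2
After 10 (forward): cur=F back=2 fwd=1
After 11 (visit(O)): cur=O back=3 fwd=0

O 3 0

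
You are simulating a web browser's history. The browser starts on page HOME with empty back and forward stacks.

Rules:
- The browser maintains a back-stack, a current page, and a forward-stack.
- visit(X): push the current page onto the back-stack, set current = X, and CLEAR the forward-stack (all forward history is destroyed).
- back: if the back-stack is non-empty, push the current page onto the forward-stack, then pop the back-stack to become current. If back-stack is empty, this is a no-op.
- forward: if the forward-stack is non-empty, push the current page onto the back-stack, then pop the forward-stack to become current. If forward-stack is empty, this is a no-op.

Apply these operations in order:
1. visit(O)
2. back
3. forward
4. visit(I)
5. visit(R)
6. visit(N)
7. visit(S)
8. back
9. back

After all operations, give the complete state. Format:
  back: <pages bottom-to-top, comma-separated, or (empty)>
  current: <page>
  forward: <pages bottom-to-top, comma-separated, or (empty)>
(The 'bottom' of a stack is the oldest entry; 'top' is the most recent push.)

After 1 (visit(O)): cur=O back=1 fwd=0
After 2 (back): cur=HOME back=0 fwd=1
After 3 (forward): cur=O back=1 fwd=0
After 4 (visit(I)): cur=I back=2 fwd=0
After 5 (visit(R)): cur=R back=3 fwd=0
After 6 (visit(N)): cur=N back=4 fwd=0
After 7 (visit(S)): cur=S back=5 fwd=0
After 8 (back): cur=N back=4 fwd=1
After 9 (back): cur=R back=3 fwd=2

Answer: back: HOME,O,I
current: R
forward: S,N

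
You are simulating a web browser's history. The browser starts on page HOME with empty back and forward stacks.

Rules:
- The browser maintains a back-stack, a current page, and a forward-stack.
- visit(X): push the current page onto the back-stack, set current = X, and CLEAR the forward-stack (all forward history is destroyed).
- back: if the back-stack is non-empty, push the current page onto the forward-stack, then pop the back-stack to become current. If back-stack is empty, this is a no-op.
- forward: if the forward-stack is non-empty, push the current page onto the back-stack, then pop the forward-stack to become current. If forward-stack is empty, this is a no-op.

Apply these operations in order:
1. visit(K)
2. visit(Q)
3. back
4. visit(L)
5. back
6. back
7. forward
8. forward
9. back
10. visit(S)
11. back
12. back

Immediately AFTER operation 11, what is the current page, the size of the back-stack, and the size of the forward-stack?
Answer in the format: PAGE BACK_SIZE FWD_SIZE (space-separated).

After 1 (visit(K)): cur=K back=1 fwd=0
After 2 (visit(Q)): cur=Q back=2 fwd=0
After 3 (back): cur=K back=1 fwd=1
After 4 (visit(L)): cur=L back=2 fwd=0
After 5 (back): cur=K back=1 fwd=1
After 6 (back): cur=HOME back=0 fwd=2
After 7 (forward): cur=K back=1 fwd=1
After 8 (forward): cur=L back=2 fwd=0
After 9 (back): cur=K back=1 fwd=1
After 10 (visit(S)): cur=S back=2 fwd=0
After 11 (back): cur=K back=1 fwd=1

K 1 1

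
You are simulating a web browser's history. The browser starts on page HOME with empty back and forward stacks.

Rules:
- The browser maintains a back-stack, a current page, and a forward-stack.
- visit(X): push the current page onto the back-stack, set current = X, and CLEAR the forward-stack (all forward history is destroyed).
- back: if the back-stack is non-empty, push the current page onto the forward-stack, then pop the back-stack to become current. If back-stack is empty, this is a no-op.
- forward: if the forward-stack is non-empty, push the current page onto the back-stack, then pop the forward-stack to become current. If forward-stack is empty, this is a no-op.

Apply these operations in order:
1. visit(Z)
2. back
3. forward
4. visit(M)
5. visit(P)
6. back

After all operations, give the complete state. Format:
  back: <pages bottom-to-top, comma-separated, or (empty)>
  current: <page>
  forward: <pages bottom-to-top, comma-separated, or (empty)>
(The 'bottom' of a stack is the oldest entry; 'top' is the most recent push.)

After 1 (visit(Z)): cur=Z back=1 fwd=0
After 2 (back): cur=HOME back=0 fwd=1
After 3 (forward): cur=Z back=1 fwd=0
After 4 (visit(M)): cur=M back=2 fwd=0
After 5 (visit(P)): cur=P back=3 fwd=0
After 6 (back): cur=M back=2 fwd=1

Answer: back: HOME,Z
current: M
forward: P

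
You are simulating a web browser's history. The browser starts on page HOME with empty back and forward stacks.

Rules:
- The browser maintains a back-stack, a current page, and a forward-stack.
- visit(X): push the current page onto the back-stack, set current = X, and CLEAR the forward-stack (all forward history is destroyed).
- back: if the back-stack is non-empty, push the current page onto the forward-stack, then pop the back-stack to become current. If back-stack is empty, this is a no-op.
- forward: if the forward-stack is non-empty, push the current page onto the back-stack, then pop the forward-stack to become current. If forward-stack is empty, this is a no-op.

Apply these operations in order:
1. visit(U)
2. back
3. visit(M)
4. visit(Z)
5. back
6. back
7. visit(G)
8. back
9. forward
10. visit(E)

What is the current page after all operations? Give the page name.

After 1 (visit(U)): cur=U back=1 fwd=0
After 2 (back): cur=HOME back=0 fwd=1
After 3 (visit(M)): cur=M back=1 fwd=0
After 4 (visit(Z)): cur=Z back=2 fwd=0
After 5 (back): cur=M back=1 fwd=1
After 6 (back): cur=HOME back=0 fwd=2
After 7 (visit(G)): cur=G back=1 fwd=0
After 8 (back): cur=HOME back=0 fwd=1
After 9 (forward): cur=G back=1 fwd=0
After 10 (visit(E)): cur=E back=2 fwd=0

Answer: E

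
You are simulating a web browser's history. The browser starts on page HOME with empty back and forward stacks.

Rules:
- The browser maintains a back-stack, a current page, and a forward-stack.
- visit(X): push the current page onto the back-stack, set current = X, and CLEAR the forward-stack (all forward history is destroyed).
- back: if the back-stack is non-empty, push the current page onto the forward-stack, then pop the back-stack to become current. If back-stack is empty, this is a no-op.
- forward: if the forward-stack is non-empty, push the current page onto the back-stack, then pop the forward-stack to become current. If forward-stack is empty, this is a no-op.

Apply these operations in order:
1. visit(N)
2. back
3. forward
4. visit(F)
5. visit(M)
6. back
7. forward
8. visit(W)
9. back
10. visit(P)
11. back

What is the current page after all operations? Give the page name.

Answer: M

Derivation:
After 1 (visit(N)): cur=N back=1 fwd=0
After 2 (back): cur=HOME back=0 fwd=1
After 3 (forward): cur=N back=1 fwd=0
After 4 (visit(F)): cur=F back=2 fwd=0
After 5 (visit(M)): cur=M back=3 fwd=0
After 6 (back): cur=F back=2 fwd=1
After 7 (forward): cur=M back=3 fwd=0
After 8 (visit(W)): cur=W back=4 fwd=0
After 9 (back): cur=M back=3 fwd=1
After 10 (visit(P)): cur=P back=4 fwd=0
After 11 (back): cur=M back=3 fwd=1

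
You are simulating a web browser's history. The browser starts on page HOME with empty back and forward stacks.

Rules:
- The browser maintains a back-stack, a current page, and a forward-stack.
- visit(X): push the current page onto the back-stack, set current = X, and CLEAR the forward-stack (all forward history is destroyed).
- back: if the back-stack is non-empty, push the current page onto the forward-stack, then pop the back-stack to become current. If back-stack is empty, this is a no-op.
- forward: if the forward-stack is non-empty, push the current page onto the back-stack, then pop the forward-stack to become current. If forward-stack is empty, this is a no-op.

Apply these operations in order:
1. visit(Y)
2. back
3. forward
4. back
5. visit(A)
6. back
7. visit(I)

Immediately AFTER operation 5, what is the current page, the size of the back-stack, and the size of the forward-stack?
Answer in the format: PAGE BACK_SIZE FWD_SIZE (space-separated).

After 1 (visit(Y)): cur=Y back=1 fwd=0
After 2 (back): cur=HOME back=0 fwd=1
After 3 (forward): cur=Y back=1 fwd=0
After 4 (back): cur=HOME back=0 fwd=1
After 5 (visit(A)): cur=A back=1 fwd=0

A 1 0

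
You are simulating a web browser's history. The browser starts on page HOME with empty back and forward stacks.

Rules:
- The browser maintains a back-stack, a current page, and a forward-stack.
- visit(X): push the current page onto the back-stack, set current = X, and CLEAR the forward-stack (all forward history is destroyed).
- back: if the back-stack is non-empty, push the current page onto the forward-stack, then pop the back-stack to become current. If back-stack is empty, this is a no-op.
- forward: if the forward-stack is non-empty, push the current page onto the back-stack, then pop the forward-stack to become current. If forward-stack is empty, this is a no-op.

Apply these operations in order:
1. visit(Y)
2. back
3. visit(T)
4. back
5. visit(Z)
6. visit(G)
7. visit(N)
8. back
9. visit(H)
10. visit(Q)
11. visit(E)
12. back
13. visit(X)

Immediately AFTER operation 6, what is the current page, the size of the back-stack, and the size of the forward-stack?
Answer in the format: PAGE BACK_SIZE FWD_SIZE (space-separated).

After 1 (visit(Y)): cur=Y back=1 fwd=0
After 2 (back): cur=HOME back=0 fwd=1
After 3 (visit(T)): cur=T back=1 fwd=0
After 4 (back): cur=HOME back=0 fwd=1
After 5 (visit(Z)): cur=Z back=1 fwd=0
After 6 (visit(G)): cur=G back=2 fwd=0

G 2 0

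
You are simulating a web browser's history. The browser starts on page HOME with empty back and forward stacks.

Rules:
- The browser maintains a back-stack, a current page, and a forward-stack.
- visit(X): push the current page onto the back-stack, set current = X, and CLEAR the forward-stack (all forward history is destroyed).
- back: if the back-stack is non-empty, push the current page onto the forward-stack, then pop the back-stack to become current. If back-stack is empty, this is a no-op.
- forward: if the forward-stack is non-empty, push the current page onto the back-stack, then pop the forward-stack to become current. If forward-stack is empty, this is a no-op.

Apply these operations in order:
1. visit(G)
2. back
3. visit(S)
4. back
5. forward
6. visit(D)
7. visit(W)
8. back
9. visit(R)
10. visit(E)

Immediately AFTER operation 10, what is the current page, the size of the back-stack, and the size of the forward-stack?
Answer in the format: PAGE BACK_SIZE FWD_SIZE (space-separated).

After 1 (visit(G)): cur=G back=1 fwd=0
After 2 (back): cur=HOME back=0 fwd=1
After 3 (visit(S)): cur=S back=1 fwd=0
After 4 (back): cur=HOME back=0 fwd=1
After 5 (forward): cur=S back=1 fwd=0
After 6 (visit(D)): cur=D back=2 fwd=0
After 7 (visit(W)): cur=W back=3 fwd=0
After 8 (back): cur=D back=2 fwd=1
After 9 (visit(R)): cur=R back=3 fwd=0
After 10 (visit(E)): cur=E back=4 fwd=0

E 4 0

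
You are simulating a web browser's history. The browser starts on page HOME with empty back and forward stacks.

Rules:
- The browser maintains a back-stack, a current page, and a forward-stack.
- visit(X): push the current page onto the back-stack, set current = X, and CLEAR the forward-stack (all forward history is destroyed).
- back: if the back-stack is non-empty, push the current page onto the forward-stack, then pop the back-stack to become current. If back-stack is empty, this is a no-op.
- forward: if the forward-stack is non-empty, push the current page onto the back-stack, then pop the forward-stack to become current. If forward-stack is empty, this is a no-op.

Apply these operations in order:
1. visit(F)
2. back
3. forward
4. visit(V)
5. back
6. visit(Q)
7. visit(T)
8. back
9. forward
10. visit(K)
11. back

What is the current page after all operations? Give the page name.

After 1 (visit(F)): cur=F back=1 fwd=0
After 2 (back): cur=HOME back=0 fwd=1
After 3 (forward): cur=F back=1 fwd=0
After 4 (visit(V)): cur=V back=2 fwd=0
After 5 (back): cur=F back=1 fwd=1
After 6 (visit(Q)): cur=Q back=2 fwd=0
After 7 (visit(T)): cur=T back=3 fwd=0
After 8 (back): cur=Q back=2 fwd=1
After 9 (forward): cur=T back=3 fwd=0
After 10 (visit(K)): cur=K back=4 fwd=0
After 11 (back): cur=T back=3 fwd=1

Answer: T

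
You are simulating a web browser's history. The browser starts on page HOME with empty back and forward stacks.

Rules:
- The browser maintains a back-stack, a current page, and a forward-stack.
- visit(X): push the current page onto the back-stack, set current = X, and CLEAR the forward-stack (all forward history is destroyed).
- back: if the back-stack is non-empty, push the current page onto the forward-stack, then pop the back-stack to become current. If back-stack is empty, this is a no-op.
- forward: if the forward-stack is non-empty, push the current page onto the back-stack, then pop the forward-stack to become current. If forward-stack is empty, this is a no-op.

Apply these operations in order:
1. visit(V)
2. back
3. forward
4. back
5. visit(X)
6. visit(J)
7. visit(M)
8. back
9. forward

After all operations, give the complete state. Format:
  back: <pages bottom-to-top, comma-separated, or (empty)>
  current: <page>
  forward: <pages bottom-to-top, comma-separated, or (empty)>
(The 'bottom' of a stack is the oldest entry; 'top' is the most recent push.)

Answer: back: HOME,X,J
current: M
forward: (empty)

Derivation:
After 1 (visit(V)): cur=V back=1 fwd=0
After 2 (back): cur=HOME back=0 fwd=1
After 3 (forward): cur=V back=1 fwd=0
After 4 (back): cur=HOME back=0 fwd=1
After 5 (visit(X)): cur=X back=1 fwd=0
After 6 (visit(J)): cur=J back=2 fwd=0
After 7 (visit(M)): cur=M back=3 fwd=0
After 8 (back): cur=J back=2 fwd=1
After 9 (forward): cur=M back=3 fwd=0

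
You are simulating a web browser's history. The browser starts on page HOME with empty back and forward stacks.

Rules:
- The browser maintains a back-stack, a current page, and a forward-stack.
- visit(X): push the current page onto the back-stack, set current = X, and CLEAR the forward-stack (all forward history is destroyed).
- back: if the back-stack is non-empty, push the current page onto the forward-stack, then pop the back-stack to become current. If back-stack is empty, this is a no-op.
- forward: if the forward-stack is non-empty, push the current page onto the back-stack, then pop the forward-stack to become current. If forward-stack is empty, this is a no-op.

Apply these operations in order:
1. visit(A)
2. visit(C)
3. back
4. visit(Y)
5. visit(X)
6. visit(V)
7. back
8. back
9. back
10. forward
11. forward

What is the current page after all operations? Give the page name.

Answer: X

Derivation:
After 1 (visit(A)): cur=A back=1 fwd=0
After 2 (visit(C)): cur=C back=2 fwd=0
After 3 (back): cur=A back=1 fwd=1
After 4 (visit(Y)): cur=Y back=2 fwd=0
After 5 (visit(X)): cur=X back=3 fwd=0
After 6 (visit(V)): cur=V back=4 fwd=0
After 7 (back): cur=X back=3 fwd=1
After 8 (back): cur=Y back=2 fwd=2
After 9 (back): cur=A back=1 fwd=3
After 10 (forward): cur=Y back=2 fwd=2
After 11 (forward): cur=X back=3 fwd=1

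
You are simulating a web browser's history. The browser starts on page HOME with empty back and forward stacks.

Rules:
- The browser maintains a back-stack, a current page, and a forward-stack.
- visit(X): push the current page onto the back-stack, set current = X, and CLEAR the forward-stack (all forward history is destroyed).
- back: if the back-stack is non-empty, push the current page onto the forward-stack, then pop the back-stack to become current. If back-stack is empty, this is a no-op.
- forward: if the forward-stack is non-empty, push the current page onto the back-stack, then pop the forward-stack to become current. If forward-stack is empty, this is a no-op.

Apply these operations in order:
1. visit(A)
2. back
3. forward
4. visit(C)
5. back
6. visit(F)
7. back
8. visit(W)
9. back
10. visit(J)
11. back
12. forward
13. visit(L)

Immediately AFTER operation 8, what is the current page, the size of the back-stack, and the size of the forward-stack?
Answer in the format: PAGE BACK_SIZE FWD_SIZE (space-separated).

After 1 (visit(A)): cur=A back=1 fwd=0
After 2 (back): cur=HOME back=0 fwd=1
After 3 (forward): cur=A back=1 fwd=0
After 4 (visit(C)): cur=C back=2 fwd=0
After 5 (back): cur=A back=1 fwd=1
After 6 (visit(F)): cur=F back=2 fwd=0
After 7 (back): cur=A back=1 fwd=1
After 8 (visit(W)): cur=W back=2 fwd=0

W 2 0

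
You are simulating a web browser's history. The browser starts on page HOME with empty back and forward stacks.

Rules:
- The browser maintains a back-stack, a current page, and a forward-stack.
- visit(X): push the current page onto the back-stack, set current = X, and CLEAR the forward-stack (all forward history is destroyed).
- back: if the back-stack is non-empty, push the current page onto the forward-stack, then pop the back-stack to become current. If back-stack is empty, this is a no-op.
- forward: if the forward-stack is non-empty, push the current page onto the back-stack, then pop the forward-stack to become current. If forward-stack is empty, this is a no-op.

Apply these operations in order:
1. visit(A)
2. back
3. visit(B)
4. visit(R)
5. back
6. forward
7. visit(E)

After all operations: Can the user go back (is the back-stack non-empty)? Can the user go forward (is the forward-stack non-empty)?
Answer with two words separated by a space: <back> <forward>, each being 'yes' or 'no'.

Answer: yes no

Derivation:
After 1 (visit(A)): cur=A back=1 fwd=0
After 2 (back): cur=HOME back=0 fwd=1
After 3 (visit(B)): cur=B back=1 fwd=0
After 4 (visit(R)): cur=R back=2 fwd=0
After 5 (back): cur=B back=1 fwd=1
After 6 (forward): cur=R back=2 fwd=0
After 7 (visit(E)): cur=E back=3 fwd=0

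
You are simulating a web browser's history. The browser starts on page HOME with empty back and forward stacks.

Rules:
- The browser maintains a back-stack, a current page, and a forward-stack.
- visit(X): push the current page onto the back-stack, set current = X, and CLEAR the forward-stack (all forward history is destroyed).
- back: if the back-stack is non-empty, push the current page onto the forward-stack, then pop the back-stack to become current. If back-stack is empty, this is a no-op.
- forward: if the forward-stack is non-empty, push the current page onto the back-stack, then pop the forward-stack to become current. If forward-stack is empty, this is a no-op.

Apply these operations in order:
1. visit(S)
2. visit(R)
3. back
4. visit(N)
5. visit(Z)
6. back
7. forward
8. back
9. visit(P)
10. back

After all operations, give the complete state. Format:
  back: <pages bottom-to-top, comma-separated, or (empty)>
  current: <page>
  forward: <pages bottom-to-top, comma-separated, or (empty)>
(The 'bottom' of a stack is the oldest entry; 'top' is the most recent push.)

Answer: back: HOME,S
current: N
forward: P

Derivation:
After 1 (visit(S)): cur=S back=1 fwd=0
After 2 (visit(R)): cur=R back=2 fwd=0
After 3 (back): cur=S back=1 fwd=1
After 4 (visit(N)): cur=N back=2 fwd=0
After 5 (visit(Z)): cur=Z back=3 fwd=0
After 6 (back): cur=N back=2 fwd=1
After 7 (forward): cur=Z back=3 fwd=0
After 8 (back): cur=N back=2 fwd=1
After 9 (visit(P)): cur=P back=3 fwd=0
After 10 (back): cur=N back=2 fwd=1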